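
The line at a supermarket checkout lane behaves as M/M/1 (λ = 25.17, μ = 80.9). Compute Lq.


ρ = 25.17/80.9 = 0.3111
Lq = ρ²/(1−ρ) = 0.09680/0.6889 = 0.1405

Final: 0.1405


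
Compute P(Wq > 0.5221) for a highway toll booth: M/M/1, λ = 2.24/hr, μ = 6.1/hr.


ρ = 2.24/6.1 = 0.3672
P(Wq > t) = ρ·e^{−(μ−λ)t} = 0.3672·e^{−2.0153}
= 0.3672·0.133280 = 0.048942

Final: 0.048942


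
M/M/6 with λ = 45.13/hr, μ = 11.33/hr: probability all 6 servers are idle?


a = λ/μ = 45.13/11.33 = 3.9832; ρ = a/c = 0.6639
Σ_{k=0}^{5} a^k/k! (terms k=0..5) = 1.00000 + 3.98323 + 7.93306 + 10.53307 + 10.48891 + 8.35595 = 42.29423
Tail: a^6/(6!(1−ρ)) = 3994.04121/(720·0.3361) = 16.50346
P₀ = 1/(42.29423 + 16.50346) = 1/58.79769 = 0.017007

Final: 0.017007


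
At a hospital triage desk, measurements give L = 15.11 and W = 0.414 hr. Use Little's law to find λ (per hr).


λ = L/W = 15.11/0.414 = 36.4976 /hr

Final: 36.4976 /hr


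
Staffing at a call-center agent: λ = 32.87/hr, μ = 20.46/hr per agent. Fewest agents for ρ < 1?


Stability requires cμ > λ ⇔ c > λ/μ.
λ/μ = 32.87/20.46 = 1.6065
Minimum integer c = ⌊1.6065⌋ + 1 = 2
Check: 2·20.46 = 40.92 > 32.87, while 1·20.46 = 20.46 ≤ 32.87

Final: 2 servers


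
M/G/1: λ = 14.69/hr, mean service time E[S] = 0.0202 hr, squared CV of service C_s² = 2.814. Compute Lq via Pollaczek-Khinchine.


ρ = λ·E[S] = 14.69·0.0202 = 0.2967
Lq = ρ²(1+C_s²)/(2(1−ρ)) = 0.08805·(1+2.814)/(2·0.7033)
= 0.08805·3.8140/1.4065 = 0.23877

Final: 0.23877


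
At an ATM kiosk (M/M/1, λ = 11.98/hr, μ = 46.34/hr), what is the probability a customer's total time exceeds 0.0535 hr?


W ~ Exponential(μ−λ) for M/M/1.
μ − λ = 46.34 − 11.98 = 34.3600
P(W > t) = e^{−(μ−λ)t} = e^{−1.8383} = 0.159094

Final: 0.159094


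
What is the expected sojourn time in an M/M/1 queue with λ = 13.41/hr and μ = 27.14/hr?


W = 1/(μ−λ) = 1/(27.14 − 13.41) = 1/13.73 = 0.07283 hr

Final: 0.07283 hr


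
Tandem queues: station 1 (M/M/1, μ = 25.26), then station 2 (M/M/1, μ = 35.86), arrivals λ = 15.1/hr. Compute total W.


Each node sees arrival rate λ = 15.1/hr (tandem ⇒ throughput preserved).
W₁ = 1/(μ₁−λ) = 1/(25.26−15.1) = 0.09843 hr
W₂ = 1/(μ₂−λ) = 1/(35.86−15.1) = 0.04817 hr
W_total = W₁ + W₂ = 0.09843 + 0.04817 = 0.14659 hr

Final: 0.14659 hr


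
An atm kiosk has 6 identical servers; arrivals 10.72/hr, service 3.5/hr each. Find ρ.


ρ = λ/(cμ) = 10.72/(6·3.5) = 10.72/21.00 = 0.5105

Final: 0.5105


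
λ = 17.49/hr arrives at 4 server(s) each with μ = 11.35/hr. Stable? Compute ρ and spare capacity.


Total capacity cμ = 4·11.35 = 45.40/hr
ρ = λ/(cμ) = 17.49/45.40 = 0.3852
Stable ⇔ ρ < 1: YES
Spare capacity = cμ − λ = 45.40 − 17.49 = 27.91/hr

Final: ρ = 0.3852; stable; margin = 27.91/hr


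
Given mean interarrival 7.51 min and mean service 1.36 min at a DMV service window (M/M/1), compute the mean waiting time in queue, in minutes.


λ = 60/7.51 = 7.9893 /hr
μ = 60/1.36 = 44.1176 /hr
ρ = λ/μ = 7.9893/44.1176 = 0.1811
Wq = ρ/(μ−λ) = 0.1811/(44.1176−7.9893) = 0.005012 hr
In minutes: 0.005012·60 = 0.3007 min

Final: 0.3007 min


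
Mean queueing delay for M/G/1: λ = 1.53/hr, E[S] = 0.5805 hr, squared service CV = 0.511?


ρ = λ·E[S] = 1.53·0.5805 = 0.8882
E[S²] = E[S]²(1+C_s²) = 0.5805²·(1+0.511) = 0.509177
Wq = λ·E[S²]/(2(1−ρ)) = 1.53·0.509177/(2·0.1118) = 3.48299 hr

Final: 3.48299 hr


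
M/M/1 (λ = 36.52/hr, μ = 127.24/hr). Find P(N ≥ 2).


ρ = 36.52/127.24 = 0.2870
P(N ≥ n) = ρ^n = 0.2870^2 = 0.082379

Final: 0.082379


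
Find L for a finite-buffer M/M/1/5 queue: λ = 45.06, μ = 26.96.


ρ = 45.06/26.96 = 1.6714
L = ρ[1 − (K+1)ρ^K + Kρ^(K+1)] / [(1−ρ)(1−ρ^(K+1))]
Numerator: 1.6714·(1 − 6·13.042369 + 5·21.798560) = 53.046754
Denominator: (-0.6714)·(-20.798560) = 13.963425
L = 53.046754/13.963425 = 3.7990

Final: 3.7990


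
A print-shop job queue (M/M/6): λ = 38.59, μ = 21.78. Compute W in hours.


a = 1.7718; ρ = 0.2953; P₀ = 0.169905
Lq = P₀·a^c·ρ/(c!(1−ρ)²) = 0.004341
Wq = Lq/λ = 0.004341/38.59 = 0.0001125 hr
W = Wq + 1/μ = 0.0001125 + 0.04591 = 0.04603 hr

Final: 0.04603 hr


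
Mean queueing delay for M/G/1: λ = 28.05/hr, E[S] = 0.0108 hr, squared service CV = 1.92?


ρ = λ·E[S] = 28.05·0.0108 = 0.3029
E[S²] = E[S]²(1+C_s²) = 0.0108²·(1+1.92) = 0.0003406
Wq = λ·E[S²]/(2(1−ρ)) = 28.05·0.0003406/(2·0.6971) = 0.006853 hr

Final: 0.006853 hr


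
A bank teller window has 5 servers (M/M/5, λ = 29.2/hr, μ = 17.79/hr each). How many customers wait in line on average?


a = λ/μ = 1.6414; ρ = a/5 = 0.3283
P₀ = 0.193213
Lq = P₀·a^c·ρ / (c!·(1−ρ)²) = 0.193213·11.91337·0.3283/(120·0.45122)
= 0.01396

Final: 0.01396


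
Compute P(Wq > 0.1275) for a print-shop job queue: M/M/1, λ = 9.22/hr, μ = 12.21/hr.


ρ = 9.22/12.21 = 0.7551
P(Wq > t) = ρ·e^{−(μ−λ)t} = 0.7551·e^{−0.3812}
= 0.7551·0.683024 = 0.515764

Final: 0.515764


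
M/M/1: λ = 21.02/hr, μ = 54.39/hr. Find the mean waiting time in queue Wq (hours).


ρ = 21.02/54.39 = 0.3865
Wq = ρ/(μ−λ) = 0.3865/(54.39 − 21.02) = 0.3865/33.37 = 0.01158 hr

Final: 0.01158 hr


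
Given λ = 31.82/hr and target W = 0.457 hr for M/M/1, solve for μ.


W = 1/(μ−λ) ⇒ μ − λ = 1/W = 1/0.457 = 2.1882
μ = λ + 1/W = 31.82 + 2.1882 = 34.0082 per hr

Final: 34.0082 /hr


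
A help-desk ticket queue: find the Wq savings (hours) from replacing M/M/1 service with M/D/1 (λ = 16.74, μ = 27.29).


ρ = 16.74/27.29 = 0.6134
Wq(M/M/1) = ρ/(μ−λ) = 0.6134/10.55 = 0.05814 hr
Wq(M/D/1) = ρ/(2(μ−λ)) = 0.02907 hr
Savings = 0.05814 − 0.02907 = 0.02907 hr

Final: 0.02907 hr


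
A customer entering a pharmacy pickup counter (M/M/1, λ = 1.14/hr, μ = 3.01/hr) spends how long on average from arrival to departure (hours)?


W = 1/(μ−λ) = 1/(3.01 − 1.14) = 1/1.87 = 0.5348 hr

Final: 0.5348 hr


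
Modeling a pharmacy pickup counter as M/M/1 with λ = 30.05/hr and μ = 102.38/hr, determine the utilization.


ρ = λ/μ = 30.05/102.38 = 0.2935

Final: 0.2935


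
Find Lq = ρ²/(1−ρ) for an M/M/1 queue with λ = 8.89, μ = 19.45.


ρ = 8.89/19.45 = 0.4571
Lq = ρ²/(1−ρ) = 0.2089/0.5429 = 0.3848

Final: 0.3848


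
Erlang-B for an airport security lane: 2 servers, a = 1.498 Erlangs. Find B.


B(c,a) = (a^c/c!) / Σ_{k=0}^{c} a^k/k!
a^2/2! = 1.122002
Σ terms (k=0..2): 1.00000 + 1.49800 + 1.12200 = 3.620002
B = 1.122002/3.620002 = 0.309945

Final: 0.309945


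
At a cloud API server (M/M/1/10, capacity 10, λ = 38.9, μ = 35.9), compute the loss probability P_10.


ρ = λ/μ = 38.9/35.9 = 1.0836
P_K = (1−ρ)ρ^K/(1−ρ^(K+1)) = (-0.08357·2.231267)/(1 − 2.417724)
= -0.186457/-1.417724 = 0.131518

Final: 0.131518


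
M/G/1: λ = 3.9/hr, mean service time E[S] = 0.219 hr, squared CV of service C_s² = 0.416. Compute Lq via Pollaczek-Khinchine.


ρ = λ·E[S] = 3.9·0.219 = 0.8541
Lq = ρ²(1+C_s²)/(2(1−ρ)) = 0.7295·(1+0.416)/(2·0.1459)
= 0.7295·1.4160/0.2918 = 3.53994

Final: 3.53994


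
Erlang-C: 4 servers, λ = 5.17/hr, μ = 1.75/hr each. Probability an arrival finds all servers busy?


a = λ/μ = 2.9543; ρ = a/4 = 0.7386
P₀ = 0.040394 (from M/M/c formula)
C(c,a) = [a^c/(c!(1−ρ))]·P₀ = [76.17456/(24·0.2614)]·0.040394
= 12.14075·0.040394 = 0.490410

Final: 0.490410


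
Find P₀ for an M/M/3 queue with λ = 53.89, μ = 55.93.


a = λ/μ = 53.89/55.93 = 0.9635; ρ = a/c = 0.3212
Σ_{k=0}^{2} a^k/k! (terms k=0..2) = 1.00000 + 0.96353 + 0.46419 = 2.42772
Tail: a^3/(3!(1−ρ)) = 0.89452/(6·0.6788) = 0.21962
P₀ = 1/(2.42772 + 0.21962) = 1/2.64734 = 0.377737

Final: 0.377737


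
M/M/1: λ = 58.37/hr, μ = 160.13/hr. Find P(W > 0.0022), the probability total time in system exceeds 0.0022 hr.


W ~ Exponential(μ−λ) for M/M/1.
μ − λ = 160.13 − 58.37 = 101.7600
P(W > t) = e^{−(μ−λ)t} = e^{−0.2239} = 0.799417

Final: 0.799417


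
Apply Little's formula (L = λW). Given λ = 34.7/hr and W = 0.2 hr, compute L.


L = λW = 34.7·0.2 = 6.9400

Final: 6.9400


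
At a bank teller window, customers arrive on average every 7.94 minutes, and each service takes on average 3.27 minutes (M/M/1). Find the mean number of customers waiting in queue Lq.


λ = 60/7.94 = 7.5567 /hr
μ = 60/3.27 = 18.3486 /hr
ρ = λ/μ = 7.5567/18.3486 = 0.4118
Lq = ρ²/(1−ρ) = 0.1696/0.5882 = 0.2884

Final: 0.2884


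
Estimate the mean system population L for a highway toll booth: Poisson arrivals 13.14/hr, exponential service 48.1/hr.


ρ = λ/μ = 13.14/48.1 = 0.2732
L = ρ/(1−ρ) = 0.2732/(1 − 0.2732) = 0.2732/0.7268 = 0.3759

Final: 0.3759


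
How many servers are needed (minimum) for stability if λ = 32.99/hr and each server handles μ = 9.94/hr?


Stability requires cμ > λ ⇔ c > λ/μ.
λ/μ = 32.99/9.94 = 3.3189
Minimum integer c = ⌊3.3189⌋ + 1 = 4
Check: 4·9.94 = 39.76 > 32.99, while 3·9.94 = 29.82 ≤ 32.99

Final: 4 servers


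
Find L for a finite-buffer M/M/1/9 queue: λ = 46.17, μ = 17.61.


ρ = 46.17/17.61 = 2.6218
L = ρ[1 − (K+1)ρ^K + Kρ^(K+1)] / [(1−ρ)(1−ρ^(K+1))]
Numerator: 2.6218·(1 − 10·5853.352343 + 9·15346.353075) = 208655.507484
Denominator: (-1.6218)·(-15345.353075) = 24887.182500
L = 208655.507484/24887.182500 = 8.3841

Final: 8.3841


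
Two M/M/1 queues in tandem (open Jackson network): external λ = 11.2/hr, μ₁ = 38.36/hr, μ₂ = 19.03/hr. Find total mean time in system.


Each node sees arrival rate λ = 11.2/hr (tandem ⇒ throughput preserved).
W₁ = 1/(μ₁−λ) = 1/(38.36−11.2) = 0.03682 hr
W₂ = 1/(μ₂−λ) = 1/(19.03−11.2) = 0.12771 hr
W_total = W₁ + W₂ = 0.03682 + 0.12771 = 0.16453 hr

Final: 0.16453 hr


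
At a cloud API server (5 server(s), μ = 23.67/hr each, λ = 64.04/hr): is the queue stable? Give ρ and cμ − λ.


Total capacity cμ = 5·23.67 = 118.35/hr
ρ = λ/(cμ) = 64.04/118.35 = 0.5411
Stable ⇔ ρ < 1: YES
Spare capacity = cμ − λ = 118.35 − 64.04 = 54.31/hr

Final: ρ = 0.5411; stable; margin = 54.31/hr


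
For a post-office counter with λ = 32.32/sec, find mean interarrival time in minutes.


Mean interarrival time = 1/λ = 1/32.32 second = 0.03094 second
In minutes: 0.03094 × 0.0166667 = 0.0005157 min

Final: 0.0005157 min


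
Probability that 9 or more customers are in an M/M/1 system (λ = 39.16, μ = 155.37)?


ρ = 39.16/155.37 = 0.2520
P(N ≥ n) = ρ^n = 0.2520^9 = 0.000004105

Final: 0.000004105


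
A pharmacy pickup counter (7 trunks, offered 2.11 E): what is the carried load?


B(7,2.11) = 0.004486 (Erlang-B)
Carried load = a(1 − B) = 2.11·(1 − 0.004486) = 2.11·0.995514 = 2.1005 E

Final: 2.1005 Erlangs


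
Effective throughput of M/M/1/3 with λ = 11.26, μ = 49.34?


ρ = 0.2282; P_K = (1−ρ)ρ^3/(1−ρ^4) = 0.009198
λ_eff = λ(1 − P_K) = 11.26·(1 − 0.009198) = 11.26·0.990802 = 11.1564 /hr

Final: 11.1564 /hr


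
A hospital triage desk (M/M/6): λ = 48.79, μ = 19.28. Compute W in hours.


a = 2.5306; ρ = 0.4218; P₀ = 0.079127
Lq = P₀·a^c·ρ/(c!(1−ρ)²) = 0.03641
Wq = Lq/λ = 0.03641/48.79 = 0.0007462 hr
W = Wq + 1/μ = 0.0007462 + 0.05187 = 0.05261 hr

Final: 0.05261 hr


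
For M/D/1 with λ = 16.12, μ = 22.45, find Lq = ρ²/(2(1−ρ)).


ρ = 16.12/22.45 = 0.7180
M/D/1: Lq = ρ²/(2(1−ρ)) = 0.5156/(2·0.2820) = 0.91428

Final: 0.91428


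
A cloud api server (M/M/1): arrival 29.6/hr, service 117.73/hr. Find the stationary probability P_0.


ρ = 29.6/117.73 = 0.2514
P_n = (1−ρ)·ρ^n = (1 − 0.2514)·0.2514^0 = 0.7486·1.000000 = 0.748577

Final: 0.748577


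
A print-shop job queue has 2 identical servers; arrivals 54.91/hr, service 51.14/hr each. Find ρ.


ρ = λ/(cμ) = 54.91/(2·51.14) = 54.91/102.28 = 0.5369

Final: 0.5369


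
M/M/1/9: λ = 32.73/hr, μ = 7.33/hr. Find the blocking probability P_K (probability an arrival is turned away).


ρ = λ/μ = 32.73/7.33 = 4.4652
P_K = (1−ρ)ρ^K/(1−ρ^(K+1)) = (-3.4652·705632.013697)/(1 − 3150796.153928)
= -2445164.140231/-3150795.153928 = 0.776047

Final: 0.776047


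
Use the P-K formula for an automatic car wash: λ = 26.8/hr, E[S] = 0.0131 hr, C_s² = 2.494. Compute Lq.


ρ = λ·E[S] = 26.8·0.0131 = 0.3511
Lq = ρ²(1+C_s²)/(2(1−ρ)) = 0.1233·(1+2.494)/(2·0.6489)
= 0.1233·3.4940/1.2978 = 0.33183

Final: 0.33183


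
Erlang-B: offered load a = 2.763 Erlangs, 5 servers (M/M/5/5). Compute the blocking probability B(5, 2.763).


B(c,a) = (a^c/c!) / Σ_{k=0}^{c} a^k/k!
a^5/5! = 1.341909
Σ terms (k=0..5): 1.00000 + 2.76300 + 3.81708 + 3.51553 + 2.42836 + 1.34191 = 14.865884
B = 1.341909/14.865884 = 0.090268

Final: 0.090268


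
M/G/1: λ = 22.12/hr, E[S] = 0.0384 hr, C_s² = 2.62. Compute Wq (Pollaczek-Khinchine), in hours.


ρ = λ·E[S] = 22.12·0.0384 = 0.8494
E[S²] = E[S]²(1+C_s²) = 0.0384²·(1+2.62) = 0.005338
Wq = λ·E[S²]/(2(1−ρ)) = 22.12·0.005338/(2·0.1506) = 0.39203 hr

Final: 0.39203 hr


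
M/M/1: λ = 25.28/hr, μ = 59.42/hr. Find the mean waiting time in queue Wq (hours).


ρ = 25.28/59.42 = 0.4254
Wq = ρ/(μ−λ) = 0.4254/(59.42 − 25.28) = 0.4254/34.14 = 0.01246 hr

Final: 0.01246 hr


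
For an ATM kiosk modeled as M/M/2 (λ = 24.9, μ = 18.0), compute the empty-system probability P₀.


a = λ/μ = 24.9/18.0 = 1.3833; ρ = a/c = 0.6917
Σ_{k=0}^{1} a^k/k! (terms k=0..1) = 1.00000 + 1.38333 = 2.38333
Tail: a^2/(2!(1−ρ)) = 1.91361/(2·0.3083) = 3.10315
P₀ = 1/(2.38333 + 3.10315) = 1/5.48649 = 0.182266

Final: 0.182266


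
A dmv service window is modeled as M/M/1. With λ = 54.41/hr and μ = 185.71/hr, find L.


ρ = λ/μ = 54.41/185.71 = 0.2930
L = ρ/(1−ρ) = 0.2930/(1 − 0.2930) = 0.2930/0.7070 = 0.4144

Final: 0.4144


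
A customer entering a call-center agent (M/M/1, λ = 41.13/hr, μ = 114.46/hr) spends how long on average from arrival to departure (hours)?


W = 1/(μ−λ) = 1/(114.46 − 41.13) = 1/73.33 = 0.01364 hr

Final: 0.01364 hr


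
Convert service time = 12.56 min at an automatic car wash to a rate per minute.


μ = 1/(service time) in consistent units.
1 minute = 1 min, so μ = 1/12.56 = 0.07962 per minute

Final: 0.07962 /min


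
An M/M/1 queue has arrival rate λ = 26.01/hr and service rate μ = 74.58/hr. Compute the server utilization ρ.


ρ = λ/μ = 26.01/74.58 = 0.3488

Final: 0.3488


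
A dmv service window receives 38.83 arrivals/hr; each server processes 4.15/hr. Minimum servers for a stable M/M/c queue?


Stability requires cμ > λ ⇔ c > λ/μ.
λ/μ = 38.83/4.15 = 9.3566
Minimum integer c = ⌊9.3566⌋ + 1 = 10
Check: 10·4.15 = 41.50 > 38.83, while 9·4.15 = 37.35 ≤ 38.83

Final: 10 servers


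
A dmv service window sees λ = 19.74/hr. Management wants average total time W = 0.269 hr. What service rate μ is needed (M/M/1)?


W = 1/(μ−λ) ⇒ μ − λ = 1/W = 1/0.269 = 3.7175
μ = λ + 1/W = 19.74 + 3.7175 = 23.4575 per hr

Final: 23.4575 /hr


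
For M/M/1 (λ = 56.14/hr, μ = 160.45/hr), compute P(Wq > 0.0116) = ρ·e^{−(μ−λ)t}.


ρ = 56.14/160.45 = 0.3499
P(Wq > t) = ρ·e^{−(μ−λ)t} = 0.3499·e^{−1.2100}
= 0.3499·0.298198 = 0.104337

Final: 0.104337


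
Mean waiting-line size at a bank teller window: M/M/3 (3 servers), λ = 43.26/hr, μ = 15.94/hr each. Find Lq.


a = λ/μ = 2.7139; ρ = a/3 = 0.9046
P₀ = 0.023622
Lq = P₀·a^c·ρ / (c!·(1−ρ)²) = 0.023622·19.98916·0.9046/(6·0.009093)
= 7.82929

Final: 7.82929


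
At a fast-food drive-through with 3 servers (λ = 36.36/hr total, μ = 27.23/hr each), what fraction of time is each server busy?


ρ = λ/(cμ) = 36.36/(3·27.23) = 36.36/81.69 = 0.4451

Final: 0.4451


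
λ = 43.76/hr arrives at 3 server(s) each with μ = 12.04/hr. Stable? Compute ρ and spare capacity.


Total capacity cμ = 3·12.04 = 36.12/hr
ρ = λ/(cμ) = 43.76/36.12 = 1.2115
Stable ⇔ ρ < 1: NO
Spare capacity = cμ − λ = 36.12 − 43.76 = -7.64/hr

Final: ρ = 1.2115; unstable; margin = -7.64/hr


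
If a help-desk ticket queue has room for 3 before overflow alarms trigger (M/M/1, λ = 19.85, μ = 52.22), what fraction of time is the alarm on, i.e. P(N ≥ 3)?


ρ = 19.85/52.22 = 0.3801
P(N ≥ n) = ρ^n = 0.3801^3 = 0.054925

Final: 0.054925


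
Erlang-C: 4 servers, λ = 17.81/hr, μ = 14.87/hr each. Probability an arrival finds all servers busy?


a = λ/μ = 1.1977; ρ = a/4 = 0.2994
P₀ = 0.300868 (from M/M/c formula)
C(c,a) = [a^c/(c!(1−ρ))]·P₀ = [2.05784/(24·0.7006)]·0.300868
= 0.12239·0.300868 = 0.036823

Final: 0.036823


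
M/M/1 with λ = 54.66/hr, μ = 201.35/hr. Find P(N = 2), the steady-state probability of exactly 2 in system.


ρ = 54.66/201.35 = 0.2715
P_n = (1−ρ)·ρ^n = (1 − 0.2715)·0.2715^2 = 0.7285·0.073695 = 0.053689

Final: 0.053689


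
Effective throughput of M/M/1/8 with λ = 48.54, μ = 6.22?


ρ = 7.8039; P_K = (1−ρ)ρ^8/(1−ρ^9) = 0.871858
λ_eff = λ(1 − P_K) = 48.54·(1 − 0.871858) = 48.54·0.128142 = 6.2200 /hr

Final: 6.2200 /hr


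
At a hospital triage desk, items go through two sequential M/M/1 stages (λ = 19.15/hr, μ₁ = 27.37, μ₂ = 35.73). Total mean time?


Each node sees arrival rate λ = 19.15/hr (tandem ⇒ throughput preserved).
W₁ = 1/(μ₁−λ) = 1/(27.37−19.15) = 0.12165 hr
W₂ = 1/(μ₂−λ) = 1/(35.73−19.15) = 0.06031 hr
W_total = W₁ + W₂ = 0.12165 + 0.06031 = 0.18197 hr

Final: 0.18197 hr


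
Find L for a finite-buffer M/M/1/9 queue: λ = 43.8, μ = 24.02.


ρ = 43.8/24.02 = 1.8235
L = ρ[1 − (K+1)ρ^K + Kρ^(K+1)] / [(1−ρ)(1−ρ^(K+1))]
Numerator: 1.8235·(1 − 10·222.899948 + 9·406.453693) = 2607.729758
Denominator: (-0.8235)·(-405.453693) = 333.883183
L = 2607.729758/333.883183 = 7.8103

Final: 7.8103


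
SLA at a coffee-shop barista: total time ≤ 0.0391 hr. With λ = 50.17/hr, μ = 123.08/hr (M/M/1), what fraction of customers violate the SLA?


W ~ Exponential(μ−λ) for M/M/1.
μ − λ = 123.08 − 50.17 = 72.9100
P(W > t) = e^{−(μ−λ)t} = e^{−2.8508} = 0.057799

Final: 0.057799


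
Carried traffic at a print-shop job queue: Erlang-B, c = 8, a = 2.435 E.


B(8,2.435) = 0.002688 (Erlang-B)
Carried load = a(1 − B) = 2.435·(1 − 0.002688) = 2.435·0.997312 = 2.4285 E

Final: 2.4285 Erlangs


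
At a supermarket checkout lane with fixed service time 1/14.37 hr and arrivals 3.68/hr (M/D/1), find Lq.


ρ = 3.68/14.37 = 0.2561
M/D/1: Lq = ρ²/(2(1−ρ)) = 0.06558/(2·0.7439) = 0.04408

Final: 0.04408


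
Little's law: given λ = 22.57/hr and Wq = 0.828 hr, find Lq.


Lq = λWq = 22.57·0.828 = 18.6880

Final: 18.6880


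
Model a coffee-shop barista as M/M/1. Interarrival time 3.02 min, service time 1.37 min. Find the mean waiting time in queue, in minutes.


λ = 60/3.02 = 19.8675 /hr
μ = 60/1.37 = 43.7956 /hr
ρ = λ/μ = 19.8675/43.7956 = 0.4536
Wq = ρ/(μ−λ) = 0.4536/(43.7956−19.8675) = 0.01896 hr
In minutes: 0.01896·60 = 1.138 min

Final: 1.138 min


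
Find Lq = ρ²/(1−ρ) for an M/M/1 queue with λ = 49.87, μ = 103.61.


ρ = 49.87/103.61 = 0.4813
Lq = ρ²/(1−ρ) = 0.2317/0.5187 = 0.4467

Final: 0.4467


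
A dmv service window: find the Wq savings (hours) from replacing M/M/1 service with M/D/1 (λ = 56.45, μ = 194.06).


ρ = 56.45/194.06 = 0.2909
Wq(M/M/1) = ρ/(μ−λ) = 0.2909/137.61 = 0.002114 hr
Wq(M/D/1) = ρ/(2(μ−λ)) = 0.001057 hr
Savings = 0.002114 − 0.001057 = 0.001057 hr

Final: 0.001057 hr


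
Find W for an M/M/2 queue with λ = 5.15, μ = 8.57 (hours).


a = 0.6009; ρ = 0.3005; P₀ = 0.537909
Lq = P₀·a^c·ρ/(c!(1−ρ)²) = 0.05964
Wq = Lq/λ = 0.05964/5.15 = 0.01158 hr
W = Wq + 1/μ = 0.01158 + 0.11669 = 0.12827 hr

Final: 0.12827 hr


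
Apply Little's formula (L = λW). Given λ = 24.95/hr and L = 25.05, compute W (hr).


W = L/λ = 25.05/24.95 = 1.0040 hr

Final: 1.0040 hr


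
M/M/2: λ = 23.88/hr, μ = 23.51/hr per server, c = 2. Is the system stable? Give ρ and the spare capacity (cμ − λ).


Total capacity cμ = 2·23.51 = 47.02/hr
ρ = λ/(cμ) = 23.88/47.02 = 0.5079
Stable ⇔ ρ < 1: YES
Spare capacity = cμ − λ = 47.02 − 23.88 = 23.14/hr

Final: ρ = 0.5079; stable; margin = 23.14/hr


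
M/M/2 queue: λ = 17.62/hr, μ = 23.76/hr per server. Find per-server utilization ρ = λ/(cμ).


ρ = λ/(cμ) = 17.62/(2·23.76) = 17.62/47.52 = 0.3708

Final: 0.3708


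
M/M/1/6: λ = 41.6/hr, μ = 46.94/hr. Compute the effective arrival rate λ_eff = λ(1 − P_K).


ρ = 0.8862; P_K = (1−ρ)ρ^6/(1−ρ^7) = 0.096596
λ_eff = λ(1 − P_K) = 41.6·(1 − 0.096596) = 41.6·0.903404 = 37.5816 /hr

Final: 37.5816 /hr


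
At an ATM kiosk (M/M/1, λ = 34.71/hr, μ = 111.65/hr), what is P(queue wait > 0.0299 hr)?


ρ = 34.71/111.65 = 0.3109
P(Wq > t) = ρ·e^{−(μ−λ)t} = 0.3109·e^{−2.3005}
= 0.3109·0.100208 = 0.031153

Final: 0.031153


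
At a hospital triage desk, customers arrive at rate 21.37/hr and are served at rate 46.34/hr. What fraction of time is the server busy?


ρ = λ/μ = 21.37/46.34 = 0.4612

Final: 0.4612


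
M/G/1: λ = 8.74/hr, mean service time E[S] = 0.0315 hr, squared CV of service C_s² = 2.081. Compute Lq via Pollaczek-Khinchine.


ρ = λ·E[S] = 8.74·0.0315 = 0.2753
Lq = ρ²(1+C_s²)/(2(1−ρ)) = 0.07580·(1+2.081)/(2·0.7247)
= 0.07580·3.0810/1.4494 = 0.16112

Final: 0.16112


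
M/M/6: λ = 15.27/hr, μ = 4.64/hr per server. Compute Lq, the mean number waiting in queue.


a = λ/μ = 3.2909; ρ = a/6 = 0.5485
P₀ = 0.036155
Lq = P₀·a^c·ρ / (c!·(1−ρ)²) = 0.036155·1270.35862·0.5485/(720·0.20386)
= 0.17163

Final: 0.17163


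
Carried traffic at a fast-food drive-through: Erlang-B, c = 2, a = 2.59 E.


B(2,2.59) = 0.483011 (Erlang-B)
Carried load = a(1 − B) = 2.59·(1 − 0.483011) = 2.59·0.516989 = 1.3390 E

Final: 1.3390 Erlangs


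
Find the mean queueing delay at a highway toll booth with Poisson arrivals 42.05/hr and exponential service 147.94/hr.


ρ = 42.05/147.94 = 0.2842
Wq = ρ/(μ−λ) = 0.2842/(147.94 − 42.05) = 0.2842/105.89 = 0.002684 hr

Final: 0.002684 hr


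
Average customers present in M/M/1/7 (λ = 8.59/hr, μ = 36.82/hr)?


ρ = 8.59/36.82 = 0.2333
L = ρ[1 − (K+1)ρ^K + Kρ^(K+1)] / [(1−ρ)(1−ρ^(K+1))]
Numerator: 0.2333·(1 − 8·0.00003762 + 7·0.000008776) = 0.233241
Denominator: (0.7667)·(0.999991) = 0.766696
L = 0.233241/0.766696 = 0.3042

Final: 0.3042


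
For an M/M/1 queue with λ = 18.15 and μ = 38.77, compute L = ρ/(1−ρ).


ρ = λ/μ = 18.15/38.77 = 0.4681
L = ρ/(1−ρ) = 0.4681/(1 − 0.4681) = 0.4681/0.5319 = 0.8802

Final: 0.8802


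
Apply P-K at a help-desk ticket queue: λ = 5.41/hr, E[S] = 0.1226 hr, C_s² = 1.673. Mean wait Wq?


ρ = λ·E[S] = 5.41·0.1226 = 0.6633
E[S²] = E[S]²(1+C_s²) = 0.1226²·(1+1.673) = 0.040177
Wq = λ·E[S²]/(2(1−ρ)) = 5.41·0.040177/(2·0.3367) = 0.32275 hr

Final: 0.32275 hr


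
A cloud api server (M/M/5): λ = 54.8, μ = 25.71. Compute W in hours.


a = 2.1315; ρ = 0.4263; P₀ = 0.117426
Lq = P₀·a^c·ρ/(c!(1−ρ)²) = 0.05576
Wq = Lq/λ = 0.05576/54.8 = 0.001017 hr
W = Wq + 1/μ = 0.001017 + 0.03890 = 0.03991 hr

Final: 0.03991 hr


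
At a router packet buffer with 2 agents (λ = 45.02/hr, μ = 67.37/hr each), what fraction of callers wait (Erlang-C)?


a = λ/μ = 0.6682; ρ = a/2 = 0.3341
P₀ = 0.499110 (from M/M/c formula)
C(c,a) = [a^c/(c!(1−ρ))]·P₀ = [0.44656/(2·0.6659)]·0.499110
= 0.33532·0.499110 = 0.167360

Final: 0.167360


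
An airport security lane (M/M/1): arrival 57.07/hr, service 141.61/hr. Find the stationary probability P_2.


ρ = 57.07/141.61 = 0.4030
P_n = (1−ρ)·ρ^n = (1 − 0.4030)·0.4030^2 = 0.5970·0.162416 = 0.096961

Final: 0.096961


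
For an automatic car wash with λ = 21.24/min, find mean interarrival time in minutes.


Mean interarrival time = 1/λ = 1/21.24 minute = 0.04708 minute
In minutes: 0.04708 × 1 = 0.04708 min

Final: 0.04708 min


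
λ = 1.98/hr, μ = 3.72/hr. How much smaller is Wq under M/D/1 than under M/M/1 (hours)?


ρ = 1.98/3.72 = 0.5323
Wq(M/M/1) = ρ/(μ−λ) = 0.5323/1.74 = 0.30590 hr
Wq(M/D/1) = ρ/(2(μ−λ)) = 0.15295 hr
Savings = 0.30590 − 0.15295 = 0.15295 hr

Final: 0.15295 hr


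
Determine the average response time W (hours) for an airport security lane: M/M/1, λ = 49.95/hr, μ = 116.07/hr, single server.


W = 1/(μ−λ) = 1/(116.07 − 49.95) = 1/66.12 = 0.01512 hr

Final: 0.01512 hr


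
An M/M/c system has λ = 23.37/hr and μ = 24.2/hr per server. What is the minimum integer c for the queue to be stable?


Stability requires cμ > λ ⇔ c > λ/μ.
λ/μ = 23.37/24.2 = 0.9657
Minimum integer c = ⌊0.9657⌋ + 1 = 1
Check: 1·24.2 = 24.20 > 23.37, while 0·24.2 = 0.00 ≤ 23.37

Final: 1 servers


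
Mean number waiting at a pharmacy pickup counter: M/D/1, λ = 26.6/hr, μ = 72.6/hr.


ρ = 26.6/72.6 = 0.3664
M/D/1: Lq = ρ²/(2(1−ρ)) = 0.1342/(2·0.6336) = 0.10593

Final: 0.10593


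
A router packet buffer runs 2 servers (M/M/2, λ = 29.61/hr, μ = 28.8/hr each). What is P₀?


a = λ/μ = 29.61/28.8 = 1.0281; ρ = a/c = 0.5141
Σ_{k=0}^{1} a^k/k! (terms k=0..1) = 1.00000 + 1.02812 = 2.02813
Tail: a^2/(2!(1−ρ)) = 1.05704/(2·0.4859) = 1.08763
P₀ = 1/(2.02813 + 1.08763) = 1/3.11576 = 0.320949

Final: 0.320949


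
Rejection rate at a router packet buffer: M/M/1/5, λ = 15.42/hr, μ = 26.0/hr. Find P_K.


ρ = λ/μ = 15.42/26.0 = 0.5931
P_K = (1−ρ)ρ^K/(1−ρ^(K+1)) = (0.4069·0.073376)/(1 − 0.043518)
= 0.029858/0.956482 = 0.031217

Final: 0.031217


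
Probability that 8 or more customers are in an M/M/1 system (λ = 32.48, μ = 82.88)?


ρ = 32.48/82.88 = 0.3919
P(N ≥ n) = ρ^n = 0.3919^8 = 0.0005563

Final: 0.0005563


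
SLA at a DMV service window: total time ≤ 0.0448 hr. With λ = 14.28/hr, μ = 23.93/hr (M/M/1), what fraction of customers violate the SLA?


W ~ Exponential(μ−λ) for M/M/1.
μ − λ = 23.93 − 14.28 = 9.6500
P(W > t) = e^{−(μ−λ)t} = e^{−0.4323} = 0.649002

Final: 0.649002


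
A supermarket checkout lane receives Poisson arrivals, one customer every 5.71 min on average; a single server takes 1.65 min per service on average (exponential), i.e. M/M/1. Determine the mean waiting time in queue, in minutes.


λ = 60/5.71 = 10.5079 /hr
μ = 60/1.65 = 36.3636 /hr
ρ = λ/μ = 10.5079/36.3636 = 0.2890
Wq = ρ/(μ−λ) = 0.2890/(36.3636−10.5079) = 0.01118 hr
In minutes: 0.01118·60 = 0.6706 min

Final: 0.6706 min


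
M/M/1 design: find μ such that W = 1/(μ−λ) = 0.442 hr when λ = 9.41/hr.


W = 1/(μ−λ) ⇒ μ − λ = 1/W = 1/0.442 = 2.2624
μ = λ + 1/W = 9.41 + 2.2624 = 11.6724 per hr

Final: 11.6724 /hr


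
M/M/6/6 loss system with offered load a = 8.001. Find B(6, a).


B(c,a) = (a^c/c!) / Σ_{k=0}^{c} a^k/k!
a^6/6! = 364.362041
Σ terms (k=0..6): 1.00000 + 8.00100 + 32.00800 + 85.36534 + 170.75202 + 273.23738 + 364.36204 = 934.725771
B = 364.362041/934.725771 = 0.389806

Final: 0.389806


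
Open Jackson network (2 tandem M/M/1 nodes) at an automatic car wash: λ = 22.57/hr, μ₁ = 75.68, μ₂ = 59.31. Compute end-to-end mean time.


Each node sees arrival rate λ = 22.57/hr (tandem ⇒ throughput preserved).
W₁ = 1/(μ₁−λ) = 1/(75.68−22.57) = 0.01883 hr
W₂ = 1/(μ₂−λ) = 1/(59.31−22.57) = 0.02722 hr
W_total = W₁ + W₂ = 0.01883 + 0.02722 = 0.04605 hr

Final: 0.04605 hr


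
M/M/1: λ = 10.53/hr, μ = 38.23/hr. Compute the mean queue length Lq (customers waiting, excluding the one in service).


ρ = 10.53/38.23 = 0.2754
Lq = ρ²/(1−ρ) = 0.07587/0.7246 = 0.1047

Final: 0.1047


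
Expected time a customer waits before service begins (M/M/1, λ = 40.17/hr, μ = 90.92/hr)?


ρ = 40.17/90.92 = 0.4418
Wq = ρ/(μ−λ) = 0.4418/(90.92 − 40.17) = 0.4418/50.75 = 0.008706 hr

Final: 0.008706 hr


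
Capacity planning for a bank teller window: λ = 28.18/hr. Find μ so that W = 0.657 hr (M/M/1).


W = 1/(μ−λ) ⇒ μ − λ = 1/W = 1/0.657 = 1.5221
μ = λ + 1/W = 28.18 + 1.5221 = 29.7021 per hr

Final: 29.7021 /hr


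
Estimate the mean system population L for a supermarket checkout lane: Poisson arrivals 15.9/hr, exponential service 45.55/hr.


ρ = λ/μ = 15.9/45.55 = 0.3491
L = ρ/(1−ρ) = 0.3491/(1 − 0.3491) = 0.3491/0.6509 = 0.5363

Final: 0.5363


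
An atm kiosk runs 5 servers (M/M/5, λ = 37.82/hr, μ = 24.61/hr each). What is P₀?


a = λ/μ = 37.82/24.61 = 1.5368; ρ = a/c = 0.3074
Σ_{k=0}^{4} a^k/k! (terms k=0..4) = 1.00000 + 1.53677 + 1.18084 + 0.60489 + 0.23240 = 4.55490
Tail: a^5/(5!(1−ρ)) = 8.57136/(120·0.6926) = 0.10312
P₀ = 1/(4.55490 + 0.10312) = 1/4.65802 = 0.214683

Final: 0.214683


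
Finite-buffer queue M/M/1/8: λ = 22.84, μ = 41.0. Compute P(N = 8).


ρ = λ/μ = 22.84/41.0 = 0.5571
P_K = (1−ρ)ρ^K/(1−ρ^(K+1)) = (0.4429·0.009275)/(1 − 0.005167)
= 0.004108/0.994833 = 0.004129

Final: 0.004129


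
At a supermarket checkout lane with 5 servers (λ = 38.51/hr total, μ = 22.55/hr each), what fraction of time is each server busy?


ρ = λ/(cμ) = 38.51/(5·22.55) = 38.51/112.75 = 0.3416

Final: 0.3416


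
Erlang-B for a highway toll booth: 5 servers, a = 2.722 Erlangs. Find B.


B(c,a) = (a^c/c!) / Σ_{k=0}^{c} a^k/k!
a^5/5! = 1.245258
Σ terms (k=0..5): 1.00000 + 2.72200 + 3.70464 + 3.36135 + 2.28740 + 1.24526 = 14.320641
B = 1.245258/14.320641 = 0.086955

Final: 0.086955


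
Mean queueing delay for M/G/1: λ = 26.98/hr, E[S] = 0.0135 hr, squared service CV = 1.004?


ρ = λ·E[S] = 26.98·0.0135 = 0.3642
E[S²] = E[S]²(1+C_s²) = 0.0135²·(1+1.004) = 0.0003652
Wq = λ·E[S²]/(2(1−ρ)) = 26.98·0.0003652/(2·0.6358) = 0.007750 hr

Final: 0.007750 hr


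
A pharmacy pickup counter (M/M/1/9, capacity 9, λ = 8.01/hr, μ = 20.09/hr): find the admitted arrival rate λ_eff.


ρ = 0.3987; P_K = (1−ρ)ρ^9/(1−ρ^10) = 0.0001531
λ_eff = λ(1 − P_K) = 8.01·(1 − 0.0001531) = 8.01·0.999847 = 8.0088 /hr

Final: 8.0088 /hr


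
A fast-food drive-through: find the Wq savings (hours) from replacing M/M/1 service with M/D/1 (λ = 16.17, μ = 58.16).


ρ = 16.17/58.16 = 0.2780
Wq(M/M/1) = ρ/(μ−λ) = 0.2780/41.99 = 0.006621 hr
Wq(M/D/1) = ρ/(2(μ−λ)) = 0.003311 hr
Savings = 0.006621 − 0.003311 = 0.003311 hr

Final: 0.003311 hr


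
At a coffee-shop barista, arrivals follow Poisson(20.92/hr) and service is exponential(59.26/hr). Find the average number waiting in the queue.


ρ = 20.92/59.26 = 0.3530
Lq = ρ²/(1−ρ) = 0.1246/0.6470 = 0.1926

Final: 0.1926


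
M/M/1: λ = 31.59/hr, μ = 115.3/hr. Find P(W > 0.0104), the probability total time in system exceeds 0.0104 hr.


W ~ Exponential(μ−λ) for M/M/1.
μ − λ = 115.3 − 31.59 = 83.7100
P(W > t) = e^{−(μ−λ)t} = e^{−0.8706} = 0.418707

Final: 0.418707


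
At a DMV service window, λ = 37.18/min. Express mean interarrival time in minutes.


Mean interarrival time = 1/λ = 1/37.18 minute = 0.02690 minute
In minutes: 0.02690 × 1 = 0.02690 min

Final: 0.02690 min


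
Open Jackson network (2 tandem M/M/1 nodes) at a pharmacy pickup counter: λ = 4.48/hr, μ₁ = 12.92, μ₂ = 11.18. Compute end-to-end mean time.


Each node sees arrival rate λ = 4.48/hr (tandem ⇒ throughput preserved).
W₁ = 1/(μ₁−λ) = 1/(12.92−4.48) = 0.11848 hr
W₂ = 1/(μ₂−λ) = 1/(11.18−4.48) = 0.14925 hr
W_total = W₁ + W₂ = 0.11848 + 0.14925 = 0.26774 hr

Final: 0.26774 hr


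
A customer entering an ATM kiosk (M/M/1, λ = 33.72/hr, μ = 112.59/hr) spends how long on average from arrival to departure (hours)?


W = 1/(μ−λ) = 1/(112.59 − 33.72) = 1/78.87 = 0.01268 hr

Final: 0.01268 hr


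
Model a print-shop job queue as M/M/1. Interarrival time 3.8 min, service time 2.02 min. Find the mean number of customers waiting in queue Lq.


λ = 60/3.8 = 15.7895 /hr
μ = 60/2.02 = 29.7030 /hr
ρ = λ/μ = 15.7895/29.7030 = 0.5316
Lq = ρ²/(1−ρ) = 0.2826/0.4684 = 0.6033

Final: 0.6033


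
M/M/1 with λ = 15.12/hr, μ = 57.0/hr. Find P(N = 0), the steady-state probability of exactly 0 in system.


ρ = 15.12/57.0 = 0.2653
P_n = (1−ρ)·ρ^n = (1 − 0.2653)·0.2653^0 = 0.7347·1.000000 = 0.734737

Final: 0.734737


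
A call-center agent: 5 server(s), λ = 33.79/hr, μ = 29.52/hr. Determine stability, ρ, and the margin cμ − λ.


Total capacity cμ = 5·29.52 = 147.60/hr
ρ = λ/(cμ) = 33.79/147.60 = 0.2289
Stable ⇔ ρ < 1: YES
Spare capacity = cμ − λ = 147.60 − 33.79 = 113.81/hr

Final: ρ = 0.2289; stable; margin = 113.81/hr


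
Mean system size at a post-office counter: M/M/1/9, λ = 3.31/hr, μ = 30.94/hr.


ρ = 3.31/30.94 = 0.1070
L = ρ[1 − (K+1)ρ^K + Kρ^(K+1)] / [(1−ρ)(1−ρ^(K+1))]
Numerator: 0.1070·(1 − 10·0.000000001836 + 9·1.964e-10) = 0.106981
Denominator: (0.8930)·(1.000000) = 0.893019
L = 0.106981/0.893019 = 0.1198

Final: 0.1198


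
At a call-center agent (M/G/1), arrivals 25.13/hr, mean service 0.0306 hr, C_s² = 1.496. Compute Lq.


ρ = λ·E[S] = 25.13·0.0306 = 0.7690
Lq = ρ²(1+C_s²)/(2(1−ρ)) = 0.5913·(1+1.496)/(2·0.2310)
= 0.5913·2.4960/0.4620 = 3.19440

Final: 3.19440


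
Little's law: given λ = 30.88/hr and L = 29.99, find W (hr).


W = L/λ = 29.99/30.88 = 0.9712 hr

Final: 0.9712 hr


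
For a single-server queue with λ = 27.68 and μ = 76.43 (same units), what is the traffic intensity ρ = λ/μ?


ρ = λ/μ = 27.68/76.43 = 0.3622

Final: 0.3622


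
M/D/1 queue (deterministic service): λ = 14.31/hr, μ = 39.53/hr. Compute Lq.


ρ = 14.31/39.53 = 0.3620
M/D/1: Lq = ρ²/(2(1−ρ)) = 0.1310/(2·0.6380) = 0.10270

Final: 0.10270


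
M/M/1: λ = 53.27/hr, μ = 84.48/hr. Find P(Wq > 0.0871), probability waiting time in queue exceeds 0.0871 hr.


ρ = 53.27/84.48 = 0.6306
P(Wq > t) = ρ·e^{−(μ−λ)t} = 0.6306·e^{−2.7184}
= 0.6306·0.065981 = 0.041605

Final: 0.041605


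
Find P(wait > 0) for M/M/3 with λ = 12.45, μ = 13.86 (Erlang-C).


a = λ/μ = 0.8983; ρ = a/3 = 0.2994
P₀ = 0.404181 (from M/M/c formula)
C(c,a) = [a^c/(c!(1−ρ))]·P₀ = [0.72480/(6·0.7006)]·0.404181
= 0.17243·0.404181 = 0.069693

Final: 0.069693


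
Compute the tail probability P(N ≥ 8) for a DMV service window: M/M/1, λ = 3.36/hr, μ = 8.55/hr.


ρ = 3.36/8.55 = 0.3930
P(N ≥ n) = ρ^n = 0.3930^8 = 0.0005688

Final: 0.0005688


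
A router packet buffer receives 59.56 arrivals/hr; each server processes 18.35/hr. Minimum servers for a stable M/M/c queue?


Stability requires cμ > λ ⇔ c > λ/μ.
λ/μ = 59.56/18.35 = 3.2458
Minimum integer c = ⌊3.2458⌋ + 1 = 4
Check: 4·18.35 = 73.40 > 59.56, while 3·18.35 = 55.05 ≤ 59.56

Final: 4 servers


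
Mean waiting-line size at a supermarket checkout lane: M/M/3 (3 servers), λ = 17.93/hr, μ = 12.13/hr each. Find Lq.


a = λ/μ = 1.4782; ρ = a/3 = 0.4927
P₀ = 0.215902
Lq = P₀·a^c·ρ / (c!·(1−ρ)²) = 0.215902·3.22967·0.4927/(6·0.25734)
= 0.22252

Final: 0.22252


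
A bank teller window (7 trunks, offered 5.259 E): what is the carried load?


B(7,5.259) = 0.136956 (Erlang-B)
Carried load = a(1 − B) = 5.259·(1 − 0.136956) = 5.259·0.863044 = 4.5387 E

Final: 4.5387 Erlangs


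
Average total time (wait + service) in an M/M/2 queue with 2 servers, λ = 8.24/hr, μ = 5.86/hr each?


a = 1.4061; ρ = 0.7031; P₀ = 0.174349
Lq = P₀·a^c·ρ/(c!(1−ρ)²) = 1.37450
Wq = Lq/λ = 1.37450/8.24 = 0.16681 hr
W = Wq + 1/μ = 0.16681 + 0.17065 = 0.33746 hr

Final: 0.33746 hr


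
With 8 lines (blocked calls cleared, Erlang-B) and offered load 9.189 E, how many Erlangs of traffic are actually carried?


B(8,9.189) = 0.298807 (Erlang-B)
Carried load = a(1 − B) = 9.189·(1 − 0.298807) = 9.189·0.701193 = 6.4433 E

Final: 6.4433 Erlangs


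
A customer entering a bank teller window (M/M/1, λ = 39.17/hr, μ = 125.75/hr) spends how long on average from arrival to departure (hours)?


W = 1/(μ−λ) = 1/(125.75 − 39.17) = 1/86.58 = 0.01155 hr

Final: 0.01155 hr


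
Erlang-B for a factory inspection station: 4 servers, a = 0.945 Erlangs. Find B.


B(c,a) = (a^c/c!) / Σ_{k=0}^{c} a^k/k!
a^4/4! = 0.033229
Σ terms (k=0..4): 1.00000 + 0.94500 + 0.44651 + 0.14065 + 0.03323 = 2.565393
B = 0.033229/2.565393 = 0.012953

Final: 0.012953


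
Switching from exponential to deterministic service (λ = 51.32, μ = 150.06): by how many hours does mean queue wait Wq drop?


ρ = 51.32/150.06 = 0.3420
Wq(M/M/1) = ρ/(μ−λ) = 0.3420/98.74 = 0.003464 hr
Wq(M/D/1) = ρ/(2(μ−λ)) = 0.001732 hr
Savings = 0.003464 − 0.001732 = 0.001732 hr

Final: 0.001732 hr


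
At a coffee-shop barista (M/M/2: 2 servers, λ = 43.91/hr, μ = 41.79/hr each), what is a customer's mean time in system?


a = 1.0507; ρ = 0.5254; P₀ = 0.311162
Lq = P₀·a^c·ρ/(c!(1−ρ)²) = 0.40057
Wq = Lq/λ = 0.40057/43.91 = 0.009123 hr
W = Wq + 1/μ = 0.009123 + 0.02393 = 0.03305 hr

Final: 0.03305 hr


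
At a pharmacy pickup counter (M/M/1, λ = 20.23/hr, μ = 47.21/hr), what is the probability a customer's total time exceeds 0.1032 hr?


W ~ Exponential(μ−λ) for M/M/1.
μ − λ = 47.21 − 20.23 = 26.9800
P(W > t) = e^{−(μ−λ)t} = e^{−2.7843} = 0.061770

Final: 0.061770


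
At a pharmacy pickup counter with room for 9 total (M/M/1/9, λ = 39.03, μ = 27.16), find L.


ρ = 39.03/27.16 = 1.4370
L = ρ[1 − (K+1)ρ^K + Kρ^(K+1)] / [(1−ρ)(1−ρ^(K+1))]
Numerator: 1.4370·(1 − 10·26.134793 + 9·37.556737) = 111.604391
Denominator: (-0.4370)·(-36.556737) = 15.976748
L = 111.604391/15.976748 = 6.9854

Final: 6.9854


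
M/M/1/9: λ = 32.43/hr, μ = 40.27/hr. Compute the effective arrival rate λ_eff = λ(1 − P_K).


ρ = 0.8053; P_K = (1−ρ)ρ^9/(1−ρ^10) = 0.031329
λ_eff = λ(1 − P_K) = 32.43·(1 − 0.031329) = 32.43·0.968671 = 31.4140 /hr

Final: 31.4140 /hr


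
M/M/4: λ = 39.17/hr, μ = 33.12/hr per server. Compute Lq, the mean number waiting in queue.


a = λ/μ = 1.1827; ρ = a/4 = 0.2957
P₀ = 0.305487
Lq = P₀·a^c·ρ / (c!·(1−ρ)²) = 0.305487·1.95638·0.2957/(24·0.49608)
= 0.01484

Final: 0.01484


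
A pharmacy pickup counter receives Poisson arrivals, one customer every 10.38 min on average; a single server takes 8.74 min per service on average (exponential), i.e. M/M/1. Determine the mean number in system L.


λ = 60/10.38 = 5.7803 /hr
μ = 60/8.74 = 6.8650 /hr
ρ = λ/μ = 5.7803/6.8650 = 0.8420
L = ρ/(1−ρ) = 0.8420/0.1580 = 5.3293

Final: 5.3293


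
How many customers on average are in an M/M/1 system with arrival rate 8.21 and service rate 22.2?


ρ = λ/μ = 8.21/22.2 = 0.3698
L = ρ/(1−ρ) = 0.3698/(1 − 0.3698) = 0.3698/0.6302 = 0.5868

Final: 0.5868


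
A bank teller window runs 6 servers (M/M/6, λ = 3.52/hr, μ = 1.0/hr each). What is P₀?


a = λ/μ = 3.52/1.0 = 3.5200; ρ = a/c = 0.5867
Σ_{k=0}^{5} a^k/k! (terms k=0..5) = 1.00000 + 3.52000 + 6.19520 + 7.26903 + 6.39675 + 4.50331 = 28.88430
Tail: a^6/(6!(1−ρ)) = 1902.19914/(720·0.4133) = 6.39180
P₀ = 1/(28.88430 + 6.39180) = 1/35.27610 = 0.028348

Final: 0.028348


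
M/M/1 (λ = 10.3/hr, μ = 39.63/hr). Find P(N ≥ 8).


ρ = 10.3/39.63 = 0.2599
P(N ≥ n) = ρ^n = 0.2599^8 = 0.00002082

Final: 0.00002082
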